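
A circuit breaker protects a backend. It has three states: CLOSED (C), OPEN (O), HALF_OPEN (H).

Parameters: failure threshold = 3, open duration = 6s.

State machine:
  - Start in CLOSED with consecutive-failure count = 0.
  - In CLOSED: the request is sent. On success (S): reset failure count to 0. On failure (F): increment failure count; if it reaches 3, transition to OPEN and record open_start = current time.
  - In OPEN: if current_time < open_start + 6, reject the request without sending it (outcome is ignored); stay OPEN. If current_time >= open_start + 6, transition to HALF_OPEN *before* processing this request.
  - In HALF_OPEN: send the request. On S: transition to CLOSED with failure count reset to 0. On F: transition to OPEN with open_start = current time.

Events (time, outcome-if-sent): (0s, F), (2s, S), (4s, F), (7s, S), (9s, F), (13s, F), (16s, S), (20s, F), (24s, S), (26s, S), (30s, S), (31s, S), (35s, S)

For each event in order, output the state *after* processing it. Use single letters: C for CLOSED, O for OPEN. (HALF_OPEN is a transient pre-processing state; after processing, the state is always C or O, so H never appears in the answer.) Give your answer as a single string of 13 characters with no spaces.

Answer: CCCCCCCCCCCCC

Derivation:
State after each event:
  event#1 t=0s outcome=F: state=CLOSED
  event#2 t=2s outcome=S: state=CLOSED
  event#3 t=4s outcome=F: state=CLOSED
  event#4 t=7s outcome=S: state=CLOSED
  event#5 t=9s outcome=F: state=CLOSED
  event#6 t=13s outcome=F: state=CLOSED
  event#7 t=16s outcome=S: state=CLOSED
  event#8 t=20s outcome=F: state=CLOSED
  event#9 t=24s outcome=S: state=CLOSED
  event#10 t=26s outcome=S: state=CLOSED
  event#11 t=30s outcome=S: state=CLOSED
  event#12 t=31s outcome=S: state=CLOSED
  event#13 t=35s outcome=S: state=CLOSED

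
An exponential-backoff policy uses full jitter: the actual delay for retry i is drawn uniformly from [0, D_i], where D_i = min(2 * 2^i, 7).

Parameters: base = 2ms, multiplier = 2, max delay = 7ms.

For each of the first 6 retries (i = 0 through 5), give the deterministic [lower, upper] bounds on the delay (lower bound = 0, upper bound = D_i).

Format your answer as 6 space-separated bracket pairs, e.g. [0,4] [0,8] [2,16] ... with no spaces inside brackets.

Computing bounds per retry:
  i=0: D_i=min(2*2^0,7)=2, bounds=[0,2]
  i=1: D_i=min(2*2^1,7)=4, bounds=[0,4]
  i=2: D_i=min(2*2^2,7)=7, bounds=[0,7]
  i=3: D_i=min(2*2^3,7)=7, bounds=[0,7]
  i=4: D_i=min(2*2^4,7)=7, bounds=[0,7]
  i=5: D_i=min(2*2^5,7)=7, bounds=[0,7]

Answer: [0,2] [0,4] [0,7] [0,7] [0,7] [0,7]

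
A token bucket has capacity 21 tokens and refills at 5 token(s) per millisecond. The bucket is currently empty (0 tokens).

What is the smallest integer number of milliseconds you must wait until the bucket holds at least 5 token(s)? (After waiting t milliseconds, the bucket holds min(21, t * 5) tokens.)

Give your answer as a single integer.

Answer: 1

Derivation:
Need t * 5 >= 5, so t >= 5/5.
Smallest integer t = ceil(5/5) = 1.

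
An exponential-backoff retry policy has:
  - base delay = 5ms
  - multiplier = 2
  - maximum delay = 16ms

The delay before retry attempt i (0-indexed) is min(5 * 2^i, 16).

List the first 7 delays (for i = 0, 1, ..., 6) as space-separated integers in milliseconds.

Computing each delay:
  i=0: min(5*2^0, 16) = 5
  i=1: min(5*2^1, 16) = 10
  i=2: min(5*2^2, 16) = 16
  i=3: min(5*2^3, 16) = 16
  i=4: min(5*2^4, 16) = 16
  i=5: min(5*2^5, 16) = 16
  i=6: min(5*2^6, 16) = 16

Answer: 5 10 16 16 16 16 16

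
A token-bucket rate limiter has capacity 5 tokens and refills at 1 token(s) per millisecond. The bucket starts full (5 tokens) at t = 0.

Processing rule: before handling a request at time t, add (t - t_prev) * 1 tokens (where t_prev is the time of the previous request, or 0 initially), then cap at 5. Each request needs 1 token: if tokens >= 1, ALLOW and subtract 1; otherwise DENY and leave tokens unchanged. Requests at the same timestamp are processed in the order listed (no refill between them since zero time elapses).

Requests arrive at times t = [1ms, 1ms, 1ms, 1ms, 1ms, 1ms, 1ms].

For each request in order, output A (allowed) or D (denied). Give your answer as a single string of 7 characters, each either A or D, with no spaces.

Answer: AAAAADD

Derivation:
Simulating step by step:
  req#1 t=1ms: ALLOW
  req#2 t=1ms: ALLOW
  req#3 t=1ms: ALLOW
  req#4 t=1ms: ALLOW
  req#5 t=1ms: ALLOW
  req#6 t=1ms: DENY
  req#7 t=1ms: DENY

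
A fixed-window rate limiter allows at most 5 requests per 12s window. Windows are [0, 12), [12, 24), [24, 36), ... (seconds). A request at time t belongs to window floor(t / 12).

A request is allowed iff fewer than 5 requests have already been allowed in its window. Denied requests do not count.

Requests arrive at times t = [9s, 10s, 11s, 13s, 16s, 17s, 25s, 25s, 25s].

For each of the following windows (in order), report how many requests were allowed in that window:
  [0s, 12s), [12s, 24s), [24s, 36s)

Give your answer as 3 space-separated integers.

Answer: 3 3 3

Derivation:
Processing requests:
  req#1 t=9s (window 0): ALLOW
  req#2 t=10s (window 0): ALLOW
  req#3 t=11s (window 0): ALLOW
  req#4 t=13s (window 1): ALLOW
  req#5 t=16s (window 1): ALLOW
  req#6 t=17s (window 1): ALLOW
  req#7 t=25s (window 2): ALLOW
  req#8 t=25s (window 2): ALLOW
  req#9 t=25s (window 2): ALLOW

Allowed counts by window: 3 3 3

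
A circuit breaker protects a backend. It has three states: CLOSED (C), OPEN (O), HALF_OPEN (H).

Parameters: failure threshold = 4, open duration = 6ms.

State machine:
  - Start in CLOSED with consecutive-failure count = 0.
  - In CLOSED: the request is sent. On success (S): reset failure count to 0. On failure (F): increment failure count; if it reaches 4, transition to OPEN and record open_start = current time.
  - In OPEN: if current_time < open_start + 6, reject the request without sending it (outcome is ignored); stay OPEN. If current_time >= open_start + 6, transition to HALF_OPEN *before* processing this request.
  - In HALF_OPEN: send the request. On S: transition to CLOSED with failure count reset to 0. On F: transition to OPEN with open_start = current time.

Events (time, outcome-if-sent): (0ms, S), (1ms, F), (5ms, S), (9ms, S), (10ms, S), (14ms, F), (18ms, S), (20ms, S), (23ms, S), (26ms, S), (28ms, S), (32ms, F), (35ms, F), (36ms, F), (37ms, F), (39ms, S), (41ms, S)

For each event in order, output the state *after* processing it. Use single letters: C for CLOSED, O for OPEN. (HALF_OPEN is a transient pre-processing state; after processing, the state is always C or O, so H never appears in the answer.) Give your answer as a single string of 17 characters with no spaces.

Answer: CCCCCCCCCCCCCCOOO

Derivation:
State after each event:
  event#1 t=0ms outcome=S: state=CLOSED
  event#2 t=1ms outcome=F: state=CLOSED
  event#3 t=5ms outcome=S: state=CLOSED
  event#4 t=9ms outcome=S: state=CLOSED
  event#5 t=10ms outcome=S: state=CLOSED
  event#6 t=14ms outcome=F: state=CLOSED
  event#7 t=18ms outcome=S: state=CLOSED
  event#8 t=20ms outcome=S: state=CLOSED
  event#9 t=23ms outcome=S: state=CLOSED
  event#10 t=26ms outcome=S: state=CLOSED
  event#11 t=28ms outcome=S: state=CLOSED
  event#12 t=32ms outcome=F: state=CLOSED
  event#13 t=35ms outcome=F: state=CLOSED
  event#14 t=36ms outcome=F: state=CLOSED
  event#15 t=37ms outcome=F: state=OPEN
  event#16 t=39ms outcome=S: state=OPEN
  event#17 t=41ms outcome=S: state=OPEN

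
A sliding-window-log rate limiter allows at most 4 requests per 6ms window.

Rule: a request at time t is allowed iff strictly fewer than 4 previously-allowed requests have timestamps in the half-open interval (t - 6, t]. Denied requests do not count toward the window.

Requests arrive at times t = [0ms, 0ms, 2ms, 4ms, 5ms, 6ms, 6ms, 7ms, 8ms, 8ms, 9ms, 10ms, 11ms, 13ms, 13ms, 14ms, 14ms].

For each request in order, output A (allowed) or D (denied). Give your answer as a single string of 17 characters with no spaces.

Answer: AAAADAADADDADAAAD

Derivation:
Tracking allowed requests in the window:
  req#1 t=0ms: ALLOW
  req#2 t=0ms: ALLOW
  req#3 t=2ms: ALLOW
  req#4 t=4ms: ALLOW
  req#5 t=5ms: DENY
  req#6 t=6ms: ALLOW
  req#7 t=6ms: ALLOW
  req#8 t=7ms: DENY
  req#9 t=8ms: ALLOW
  req#10 t=8ms: DENY
  req#11 t=9ms: DENY
  req#12 t=10ms: ALLOW
  req#13 t=11ms: DENY
  req#14 t=13ms: ALLOW
  req#15 t=13ms: ALLOW
  req#16 t=14ms: ALLOW
  req#17 t=14ms: DENY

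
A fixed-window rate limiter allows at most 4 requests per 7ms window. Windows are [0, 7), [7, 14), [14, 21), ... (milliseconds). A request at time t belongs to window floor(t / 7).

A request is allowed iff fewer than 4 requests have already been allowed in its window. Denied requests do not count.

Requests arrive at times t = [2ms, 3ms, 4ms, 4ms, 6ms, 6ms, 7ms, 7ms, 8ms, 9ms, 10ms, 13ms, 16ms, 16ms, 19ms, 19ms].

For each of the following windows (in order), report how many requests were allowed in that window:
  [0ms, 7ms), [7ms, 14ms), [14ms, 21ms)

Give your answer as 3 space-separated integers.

Processing requests:
  req#1 t=2ms (window 0): ALLOW
  req#2 t=3ms (window 0): ALLOW
  req#3 t=4ms (window 0): ALLOW
  req#4 t=4ms (window 0): ALLOW
  req#5 t=6ms (window 0): DENY
  req#6 t=6ms (window 0): DENY
  req#7 t=7ms (window 1): ALLOW
  req#8 t=7ms (window 1): ALLOW
  req#9 t=8ms (window 1): ALLOW
  req#10 t=9ms (window 1): ALLOW
  req#11 t=10ms (window 1): DENY
  req#12 t=13ms (window 1): DENY
  req#13 t=16ms (window 2): ALLOW
  req#14 t=16ms (window 2): ALLOW
  req#15 t=19ms (window 2): ALLOW
  req#16 t=19ms (window 2): ALLOW

Allowed counts by window: 4 4 4

Answer: 4 4 4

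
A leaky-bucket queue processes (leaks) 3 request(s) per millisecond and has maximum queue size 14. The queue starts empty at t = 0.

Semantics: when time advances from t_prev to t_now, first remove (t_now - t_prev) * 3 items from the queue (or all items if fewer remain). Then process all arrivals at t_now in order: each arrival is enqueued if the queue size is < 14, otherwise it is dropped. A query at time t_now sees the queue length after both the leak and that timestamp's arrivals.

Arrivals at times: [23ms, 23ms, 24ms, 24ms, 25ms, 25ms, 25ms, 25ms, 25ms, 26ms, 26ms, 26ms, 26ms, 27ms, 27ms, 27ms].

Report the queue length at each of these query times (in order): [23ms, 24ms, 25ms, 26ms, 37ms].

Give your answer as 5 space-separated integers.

Answer: 2 2 5 6 0

Derivation:
Queue lengths at query times:
  query t=23ms: backlog = 2
  query t=24ms: backlog = 2
  query t=25ms: backlog = 5
  query t=26ms: backlog = 6
  query t=37ms: backlog = 0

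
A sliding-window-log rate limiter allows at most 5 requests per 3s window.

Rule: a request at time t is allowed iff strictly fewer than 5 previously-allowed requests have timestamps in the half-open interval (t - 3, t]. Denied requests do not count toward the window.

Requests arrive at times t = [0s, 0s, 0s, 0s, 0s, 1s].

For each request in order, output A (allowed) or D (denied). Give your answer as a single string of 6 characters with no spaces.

Tracking allowed requests in the window:
  req#1 t=0s: ALLOW
  req#2 t=0s: ALLOW
  req#3 t=0s: ALLOW
  req#4 t=0s: ALLOW
  req#5 t=0s: ALLOW
  req#6 t=1s: DENY

Answer: AAAAAD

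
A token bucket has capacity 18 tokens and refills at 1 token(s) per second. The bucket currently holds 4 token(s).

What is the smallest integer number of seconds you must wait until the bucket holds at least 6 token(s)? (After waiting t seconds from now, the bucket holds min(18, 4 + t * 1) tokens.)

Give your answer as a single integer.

Answer: 2

Derivation:
Need 4 + t * 1 >= 6, so t >= 2/1.
Smallest integer t = ceil(2/1) = 2.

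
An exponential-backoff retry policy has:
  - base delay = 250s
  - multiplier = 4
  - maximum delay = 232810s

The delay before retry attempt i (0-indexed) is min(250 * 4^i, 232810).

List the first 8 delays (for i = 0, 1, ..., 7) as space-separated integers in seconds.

Computing each delay:
  i=0: min(250*4^0, 232810) = 250
  i=1: min(250*4^1, 232810) = 1000
  i=2: min(250*4^2, 232810) = 4000
  i=3: min(250*4^3, 232810) = 16000
  i=4: min(250*4^4, 232810) = 64000
  i=5: min(250*4^5, 232810) = 232810
  i=6: min(250*4^6, 232810) = 232810
  i=7: min(250*4^7, 232810) = 232810

Answer: 250 1000 4000 16000 64000 232810 232810 232810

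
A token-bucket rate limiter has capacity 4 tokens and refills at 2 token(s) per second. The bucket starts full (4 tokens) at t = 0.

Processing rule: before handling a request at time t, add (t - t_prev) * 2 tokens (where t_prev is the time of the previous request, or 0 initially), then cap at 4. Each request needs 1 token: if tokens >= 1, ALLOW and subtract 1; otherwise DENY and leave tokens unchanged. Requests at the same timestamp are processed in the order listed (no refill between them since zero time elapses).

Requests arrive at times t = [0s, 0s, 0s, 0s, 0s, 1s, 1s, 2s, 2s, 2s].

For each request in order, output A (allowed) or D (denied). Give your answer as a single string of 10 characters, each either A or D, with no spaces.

Answer: AAAADAAAAD

Derivation:
Simulating step by step:
  req#1 t=0s: ALLOW
  req#2 t=0s: ALLOW
  req#3 t=0s: ALLOW
  req#4 t=0s: ALLOW
  req#5 t=0s: DENY
  req#6 t=1s: ALLOW
  req#7 t=1s: ALLOW
  req#8 t=2s: ALLOW
  req#9 t=2s: ALLOW
  req#10 t=2s: DENY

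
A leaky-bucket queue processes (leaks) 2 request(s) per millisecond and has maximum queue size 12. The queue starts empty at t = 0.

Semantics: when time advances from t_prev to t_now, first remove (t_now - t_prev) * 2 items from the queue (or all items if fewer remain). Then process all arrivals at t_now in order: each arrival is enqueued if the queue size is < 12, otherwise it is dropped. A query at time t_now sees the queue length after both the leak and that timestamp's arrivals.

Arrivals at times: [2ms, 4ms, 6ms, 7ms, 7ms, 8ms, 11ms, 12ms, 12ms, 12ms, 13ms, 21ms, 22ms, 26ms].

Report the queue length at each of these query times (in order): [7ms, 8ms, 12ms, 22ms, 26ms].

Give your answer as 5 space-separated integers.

Answer: 2 1 3 1 1

Derivation:
Queue lengths at query times:
  query t=7ms: backlog = 2
  query t=8ms: backlog = 1
  query t=12ms: backlog = 3
  query t=22ms: backlog = 1
  query t=26ms: backlog = 1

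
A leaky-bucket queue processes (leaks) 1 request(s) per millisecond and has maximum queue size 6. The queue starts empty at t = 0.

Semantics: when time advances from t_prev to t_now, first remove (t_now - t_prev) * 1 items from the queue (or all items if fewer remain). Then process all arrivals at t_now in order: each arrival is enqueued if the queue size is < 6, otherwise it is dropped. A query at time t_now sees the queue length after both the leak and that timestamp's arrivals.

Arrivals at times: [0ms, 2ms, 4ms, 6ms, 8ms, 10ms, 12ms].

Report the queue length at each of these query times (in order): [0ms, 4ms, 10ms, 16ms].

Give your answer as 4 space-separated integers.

Queue lengths at query times:
  query t=0ms: backlog = 1
  query t=4ms: backlog = 1
  query t=10ms: backlog = 1
  query t=16ms: backlog = 0

Answer: 1 1 1 0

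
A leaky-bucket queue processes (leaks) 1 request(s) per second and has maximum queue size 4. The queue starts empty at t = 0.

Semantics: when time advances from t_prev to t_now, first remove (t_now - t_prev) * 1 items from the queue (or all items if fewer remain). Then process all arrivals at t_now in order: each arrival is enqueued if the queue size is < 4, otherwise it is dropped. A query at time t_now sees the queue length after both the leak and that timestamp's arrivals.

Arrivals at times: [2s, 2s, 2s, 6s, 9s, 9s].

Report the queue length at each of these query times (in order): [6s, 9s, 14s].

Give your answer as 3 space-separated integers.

Answer: 1 2 0

Derivation:
Queue lengths at query times:
  query t=6s: backlog = 1
  query t=9s: backlog = 2
  query t=14s: backlog = 0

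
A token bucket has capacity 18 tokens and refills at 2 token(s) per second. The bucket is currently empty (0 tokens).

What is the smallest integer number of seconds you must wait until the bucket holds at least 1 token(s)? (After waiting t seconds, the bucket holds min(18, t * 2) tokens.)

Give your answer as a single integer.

Answer: 1

Derivation:
Need t * 2 >= 1, so t >= 1/2.
Smallest integer t = ceil(1/2) = 1.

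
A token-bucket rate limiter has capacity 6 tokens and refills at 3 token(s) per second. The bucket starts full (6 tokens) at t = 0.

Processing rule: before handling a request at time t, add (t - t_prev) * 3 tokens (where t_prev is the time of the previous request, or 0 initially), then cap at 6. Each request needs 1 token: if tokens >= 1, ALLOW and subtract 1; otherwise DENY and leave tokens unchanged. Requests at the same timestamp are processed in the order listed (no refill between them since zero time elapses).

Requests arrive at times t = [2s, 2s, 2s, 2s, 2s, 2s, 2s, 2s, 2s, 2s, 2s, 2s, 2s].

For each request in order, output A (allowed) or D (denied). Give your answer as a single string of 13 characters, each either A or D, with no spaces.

Simulating step by step:
  req#1 t=2s: ALLOW
  req#2 t=2s: ALLOW
  req#3 t=2s: ALLOW
  req#4 t=2s: ALLOW
  req#5 t=2s: ALLOW
  req#6 t=2s: ALLOW
  req#7 t=2s: DENY
  req#8 t=2s: DENY
  req#9 t=2s: DENY
  req#10 t=2s: DENY
  req#11 t=2s: DENY
  req#12 t=2s: DENY
  req#13 t=2s: DENY

Answer: AAAAAADDDDDDD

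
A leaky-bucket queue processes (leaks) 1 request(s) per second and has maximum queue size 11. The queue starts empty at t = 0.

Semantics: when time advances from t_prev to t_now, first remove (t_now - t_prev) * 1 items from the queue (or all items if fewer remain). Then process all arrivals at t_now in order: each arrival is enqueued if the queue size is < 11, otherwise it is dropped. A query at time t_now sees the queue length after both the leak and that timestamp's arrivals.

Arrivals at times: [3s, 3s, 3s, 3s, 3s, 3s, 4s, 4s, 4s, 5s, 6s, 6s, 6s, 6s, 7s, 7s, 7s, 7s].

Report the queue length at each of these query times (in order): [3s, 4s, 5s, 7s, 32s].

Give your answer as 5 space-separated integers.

Queue lengths at query times:
  query t=3s: backlog = 6
  query t=4s: backlog = 8
  query t=5s: backlog = 8
  query t=7s: backlog = 11
  query t=32s: backlog = 0

Answer: 6 8 8 11 0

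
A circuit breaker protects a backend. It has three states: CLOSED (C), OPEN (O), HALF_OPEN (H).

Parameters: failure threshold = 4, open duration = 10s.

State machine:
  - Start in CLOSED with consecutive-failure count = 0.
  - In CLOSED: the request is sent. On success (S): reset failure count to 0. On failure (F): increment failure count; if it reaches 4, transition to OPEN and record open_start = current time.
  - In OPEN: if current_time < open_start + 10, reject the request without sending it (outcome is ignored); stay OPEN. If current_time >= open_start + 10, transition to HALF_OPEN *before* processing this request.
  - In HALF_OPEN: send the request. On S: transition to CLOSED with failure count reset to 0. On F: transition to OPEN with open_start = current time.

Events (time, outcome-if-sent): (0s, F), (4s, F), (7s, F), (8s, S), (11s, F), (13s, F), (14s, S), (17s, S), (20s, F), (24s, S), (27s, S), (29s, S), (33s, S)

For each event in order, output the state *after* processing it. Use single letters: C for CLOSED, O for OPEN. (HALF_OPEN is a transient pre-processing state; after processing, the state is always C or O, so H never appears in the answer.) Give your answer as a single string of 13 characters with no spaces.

State after each event:
  event#1 t=0s outcome=F: state=CLOSED
  event#2 t=4s outcome=F: state=CLOSED
  event#3 t=7s outcome=F: state=CLOSED
  event#4 t=8s outcome=S: state=CLOSED
  event#5 t=11s outcome=F: state=CLOSED
  event#6 t=13s outcome=F: state=CLOSED
  event#7 t=14s outcome=S: state=CLOSED
  event#8 t=17s outcome=S: state=CLOSED
  event#9 t=20s outcome=F: state=CLOSED
  event#10 t=24s outcome=S: state=CLOSED
  event#11 t=27s outcome=S: state=CLOSED
  event#12 t=29s outcome=S: state=CLOSED
  event#13 t=33s outcome=S: state=CLOSED

Answer: CCCCCCCCCCCCC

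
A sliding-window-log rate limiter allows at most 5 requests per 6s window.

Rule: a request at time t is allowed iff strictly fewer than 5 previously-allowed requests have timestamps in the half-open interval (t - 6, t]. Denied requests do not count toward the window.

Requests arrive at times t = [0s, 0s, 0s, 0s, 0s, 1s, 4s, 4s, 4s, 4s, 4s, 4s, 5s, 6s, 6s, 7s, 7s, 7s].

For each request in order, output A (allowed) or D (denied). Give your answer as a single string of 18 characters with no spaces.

Answer: AAAAADDDDDDDDAAAAA

Derivation:
Tracking allowed requests in the window:
  req#1 t=0s: ALLOW
  req#2 t=0s: ALLOW
  req#3 t=0s: ALLOW
  req#4 t=0s: ALLOW
  req#5 t=0s: ALLOW
  req#6 t=1s: DENY
  req#7 t=4s: DENY
  req#8 t=4s: DENY
  req#9 t=4s: DENY
  req#10 t=4s: DENY
  req#11 t=4s: DENY
  req#12 t=4s: DENY
  req#13 t=5s: DENY
  req#14 t=6s: ALLOW
  req#15 t=6s: ALLOW
  req#16 t=7s: ALLOW
  req#17 t=7s: ALLOW
  req#18 t=7s: ALLOW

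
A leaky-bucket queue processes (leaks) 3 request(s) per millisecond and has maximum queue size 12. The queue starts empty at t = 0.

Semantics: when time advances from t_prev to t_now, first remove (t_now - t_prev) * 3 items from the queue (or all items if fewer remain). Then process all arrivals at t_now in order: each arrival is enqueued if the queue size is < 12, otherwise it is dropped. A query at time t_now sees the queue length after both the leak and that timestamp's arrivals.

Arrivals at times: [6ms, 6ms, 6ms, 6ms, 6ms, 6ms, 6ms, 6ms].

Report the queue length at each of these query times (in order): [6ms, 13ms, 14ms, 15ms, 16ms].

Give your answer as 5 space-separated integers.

Queue lengths at query times:
  query t=6ms: backlog = 8
  query t=13ms: backlog = 0
  query t=14ms: backlog = 0
  query t=15ms: backlog = 0
  query t=16ms: backlog = 0

Answer: 8 0 0 0 0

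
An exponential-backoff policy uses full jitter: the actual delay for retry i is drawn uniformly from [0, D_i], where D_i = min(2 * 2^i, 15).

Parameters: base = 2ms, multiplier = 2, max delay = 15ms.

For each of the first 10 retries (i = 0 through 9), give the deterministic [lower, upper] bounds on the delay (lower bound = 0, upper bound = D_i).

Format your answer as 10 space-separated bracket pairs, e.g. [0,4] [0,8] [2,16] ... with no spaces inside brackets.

Computing bounds per retry:
  i=0: D_i=min(2*2^0,15)=2, bounds=[0,2]
  i=1: D_i=min(2*2^1,15)=4, bounds=[0,4]
  i=2: D_i=min(2*2^2,15)=8, bounds=[0,8]
  i=3: D_i=min(2*2^3,15)=15, bounds=[0,15]
  i=4: D_i=min(2*2^4,15)=15, bounds=[0,15]
  i=5: D_i=min(2*2^5,15)=15, bounds=[0,15]
  i=6: D_i=min(2*2^6,15)=15, bounds=[0,15]
  i=7: D_i=min(2*2^7,15)=15, bounds=[0,15]
  i=8: D_i=min(2*2^8,15)=15, bounds=[0,15]
  i=9: D_i=min(2*2^9,15)=15, bounds=[0,15]

Answer: [0,2] [0,4] [0,8] [0,15] [0,15] [0,15] [0,15] [0,15] [0,15] [0,15]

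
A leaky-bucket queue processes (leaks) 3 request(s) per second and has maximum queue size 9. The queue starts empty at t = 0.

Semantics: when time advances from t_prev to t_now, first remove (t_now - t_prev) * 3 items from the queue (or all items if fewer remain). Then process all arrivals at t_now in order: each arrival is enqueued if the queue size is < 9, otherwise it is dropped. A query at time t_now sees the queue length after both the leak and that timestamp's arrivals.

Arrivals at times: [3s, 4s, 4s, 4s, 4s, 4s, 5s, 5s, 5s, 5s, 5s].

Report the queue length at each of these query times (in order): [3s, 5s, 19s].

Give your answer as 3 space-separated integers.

Answer: 1 7 0

Derivation:
Queue lengths at query times:
  query t=3s: backlog = 1
  query t=5s: backlog = 7
  query t=19s: backlog = 0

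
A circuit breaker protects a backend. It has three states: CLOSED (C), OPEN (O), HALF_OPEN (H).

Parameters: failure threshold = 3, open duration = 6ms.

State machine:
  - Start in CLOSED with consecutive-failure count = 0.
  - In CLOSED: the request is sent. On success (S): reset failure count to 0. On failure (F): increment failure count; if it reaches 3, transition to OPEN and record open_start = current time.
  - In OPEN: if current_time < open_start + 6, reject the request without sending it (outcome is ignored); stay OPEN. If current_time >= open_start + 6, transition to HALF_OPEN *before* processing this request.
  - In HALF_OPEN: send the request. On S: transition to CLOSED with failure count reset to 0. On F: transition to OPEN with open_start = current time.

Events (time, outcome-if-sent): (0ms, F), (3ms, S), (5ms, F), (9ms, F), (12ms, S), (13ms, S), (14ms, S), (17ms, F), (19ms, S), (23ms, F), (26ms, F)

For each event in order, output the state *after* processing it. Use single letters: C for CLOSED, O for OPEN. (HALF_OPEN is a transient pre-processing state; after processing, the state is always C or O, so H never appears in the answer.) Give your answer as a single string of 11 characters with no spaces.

Answer: CCCCCCCCCCC

Derivation:
State after each event:
  event#1 t=0ms outcome=F: state=CLOSED
  event#2 t=3ms outcome=S: state=CLOSED
  event#3 t=5ms outcome=F: state=CLOSED
  event#4 t=9ms outcome=F: state=CLOSED
  event#5 t=12ms outcome=S: state=CLOSED
  event#6 t=13ms outcome=S: state=CLOSED
  event#7 t=14ms outcome=S: state=CLOSED
  event#8 t=17ms outcome=F: state=CLOSED
  event#9 t=19ms outcome=S: state=CLOSED
  event#10 t=23ms outcome=F: state=CLOSED
  event#11 t=26ms outcome=F: state=CLOSED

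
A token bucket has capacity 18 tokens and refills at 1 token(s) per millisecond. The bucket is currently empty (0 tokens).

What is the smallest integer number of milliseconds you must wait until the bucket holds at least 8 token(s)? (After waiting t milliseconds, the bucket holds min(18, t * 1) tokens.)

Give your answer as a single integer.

Answer: 8

Derivation:
Need t * 1 >= 8, so t >= 8/1.
Smallest integer t = ceil(8/1) = 8.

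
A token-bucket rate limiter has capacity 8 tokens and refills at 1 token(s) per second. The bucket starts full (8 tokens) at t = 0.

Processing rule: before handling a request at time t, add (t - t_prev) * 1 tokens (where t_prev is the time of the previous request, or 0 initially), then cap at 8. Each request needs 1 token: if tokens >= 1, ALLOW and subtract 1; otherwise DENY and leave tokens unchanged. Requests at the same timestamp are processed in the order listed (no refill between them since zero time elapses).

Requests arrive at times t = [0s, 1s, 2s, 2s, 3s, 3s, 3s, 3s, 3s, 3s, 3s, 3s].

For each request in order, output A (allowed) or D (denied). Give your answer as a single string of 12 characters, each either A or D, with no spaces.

Simulating step by step:
  req#1 t=0s: ALLOW
  req#2 t=1s: ALLOW
  req#3 t=2s: ALLOW
  req#4 t=2s: ALLOW
  req#5 t=3s: ALLOW
  req#6 t=3s: ALLOW
  req#7 t=3s: ALLOW
  req#8 t=3s: ALLOW
  req#9 t=3s: ALLOW
  req#10 t=3s: ALLOW
  req#11 t=3s: ALLOW
  req#12 t=3s: DENY

Answer: AAAAAAAAAAAD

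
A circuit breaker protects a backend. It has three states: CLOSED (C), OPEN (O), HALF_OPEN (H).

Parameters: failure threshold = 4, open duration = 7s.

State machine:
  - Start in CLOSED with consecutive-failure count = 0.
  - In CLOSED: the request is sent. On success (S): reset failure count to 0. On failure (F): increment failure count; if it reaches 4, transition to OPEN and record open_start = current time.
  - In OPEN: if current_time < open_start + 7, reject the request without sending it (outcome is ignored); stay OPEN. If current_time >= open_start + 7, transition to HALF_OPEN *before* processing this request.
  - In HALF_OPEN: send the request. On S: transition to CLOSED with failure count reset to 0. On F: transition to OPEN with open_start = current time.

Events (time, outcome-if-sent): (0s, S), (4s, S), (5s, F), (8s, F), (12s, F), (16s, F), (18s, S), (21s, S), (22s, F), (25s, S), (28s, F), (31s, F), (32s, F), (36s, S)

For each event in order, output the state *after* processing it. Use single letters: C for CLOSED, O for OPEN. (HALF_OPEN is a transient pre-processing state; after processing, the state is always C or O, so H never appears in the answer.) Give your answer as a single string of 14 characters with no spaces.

State after each event:
  event#1 t=0s outcome=S: state=CLOSED
  event#2 t=4s outcome=S: state=CLOSED
  event#3 t=5s outcome=F: state=CLOSED
  event#4 t=8s outcome=F: state=CLOSED
  event#5 t=12s outcome=F: state=CLOSED
  event#6 t=16s outcome=F: state=OPEN
  event#7 t=18s outcome=S: state=OPEN
  event#8 t=21s outcome=S: state=OPEN
  event#9 t=22s outcome=F: state=OPEN
  event#10 t=25s outcome=S: state=CLOSED
  event#11 t=28s outcome=F: state=CLOSED
  event#12 t=31s outcome=F: state=CLOSED
  event#13 t=32s outcome=F: state=CLOSED
  event#14 t=36s outcome=S: state=CLOSED

Answer: CCCCCOOOOCCCCC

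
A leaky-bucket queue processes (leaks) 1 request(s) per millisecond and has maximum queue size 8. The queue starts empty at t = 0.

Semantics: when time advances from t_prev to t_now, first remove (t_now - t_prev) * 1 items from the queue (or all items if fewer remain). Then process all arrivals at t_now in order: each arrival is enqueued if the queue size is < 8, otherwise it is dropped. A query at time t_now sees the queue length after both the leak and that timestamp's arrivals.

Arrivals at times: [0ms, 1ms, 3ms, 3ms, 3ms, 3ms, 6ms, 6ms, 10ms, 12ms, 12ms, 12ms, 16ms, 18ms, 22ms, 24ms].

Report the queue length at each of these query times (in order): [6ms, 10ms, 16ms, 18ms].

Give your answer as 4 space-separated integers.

Answer: 3 1 1 1

Derivation:
Queue lengths at query times:
  query t=6ms: backlog = 3
  query t=10ms: backlog = 1
  query t=16ms: backlog = 1
  query t=18ms: backlog = 1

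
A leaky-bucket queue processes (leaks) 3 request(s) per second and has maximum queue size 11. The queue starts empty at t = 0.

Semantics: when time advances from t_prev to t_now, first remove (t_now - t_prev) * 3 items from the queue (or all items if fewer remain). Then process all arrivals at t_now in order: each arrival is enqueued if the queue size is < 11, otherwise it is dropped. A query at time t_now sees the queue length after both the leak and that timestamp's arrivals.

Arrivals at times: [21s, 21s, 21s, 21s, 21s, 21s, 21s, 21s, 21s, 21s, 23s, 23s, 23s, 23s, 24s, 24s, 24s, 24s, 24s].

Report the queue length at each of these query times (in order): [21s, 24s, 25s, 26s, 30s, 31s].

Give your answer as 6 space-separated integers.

Answer: 10 10 7 4 0 0

Derivation:
Queue lengths at query times:
  query t=21s: backlog = 10
  query t=24s: backlog = 10
  query t=25s: backlog = 7
  query t=26s: backlog = 4
  query t=30s: backlog = 0
  query t=31s: backlog = 0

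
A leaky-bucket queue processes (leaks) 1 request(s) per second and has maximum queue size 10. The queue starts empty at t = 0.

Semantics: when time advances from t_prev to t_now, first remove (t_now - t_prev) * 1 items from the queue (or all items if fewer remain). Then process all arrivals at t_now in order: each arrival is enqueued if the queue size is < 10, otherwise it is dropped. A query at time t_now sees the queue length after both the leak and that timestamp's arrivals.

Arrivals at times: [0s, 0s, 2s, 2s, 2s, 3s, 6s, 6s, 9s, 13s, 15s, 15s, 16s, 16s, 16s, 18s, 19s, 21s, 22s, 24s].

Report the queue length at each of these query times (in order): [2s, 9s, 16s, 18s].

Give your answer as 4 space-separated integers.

Answer: 3 1 4 3

Derivation:
Queue lengths at query times:
  query t=2s: backlog = 3
  query t=9s: backlog = 1
  query t=16s: backlog = 4
  query t=18s: backlog = 3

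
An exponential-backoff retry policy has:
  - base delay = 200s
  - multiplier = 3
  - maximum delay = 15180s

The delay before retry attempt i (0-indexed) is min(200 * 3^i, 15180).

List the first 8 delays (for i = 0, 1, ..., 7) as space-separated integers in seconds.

Answer: 200 600 1800 5400 15180 15180 15180 15180

Derivation:
Computing each delay:
  i=0: min(200*3^0, 15180) = 200
  i=1: min(200*3^1, 15180) = 600
  i=2: min(200*3^2, 15180) = 1800
  i=3: min(200*3^3, 15180) = 5400
  i=4: min(200*3^4, 15180) = 15180
  i=5: min(200*3^5, 15180) = 15180
  i=6: min(200*3^6, 15180) = 15180
  i=7: min(200*3^7, 15180) = 15180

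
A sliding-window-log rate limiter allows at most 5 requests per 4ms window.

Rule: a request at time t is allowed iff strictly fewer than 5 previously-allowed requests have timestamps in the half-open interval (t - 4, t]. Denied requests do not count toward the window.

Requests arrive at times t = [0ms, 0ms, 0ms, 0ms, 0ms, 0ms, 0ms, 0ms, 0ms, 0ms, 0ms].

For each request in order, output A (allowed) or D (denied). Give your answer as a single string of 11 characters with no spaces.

Answer: AAAAADDDDDD

Derivation:
Tracking allowed requests in the window:
  req#1 t=0ms: ALLOW
  req#2 t=0ms: ALLOW
  req#3 t=0ms: ALLOW
  req#4 t=0ms: ALLOW
  req#5 t=0ms: ALLOW
  req#6 t=0ms: DENY
  req#7 t=0ms: DENY
  req#8 t=0ms: DENY
  req#9 t=0ms: DENY
  req#10 t=0ms: DENY
  req#11 t=0ms: DENY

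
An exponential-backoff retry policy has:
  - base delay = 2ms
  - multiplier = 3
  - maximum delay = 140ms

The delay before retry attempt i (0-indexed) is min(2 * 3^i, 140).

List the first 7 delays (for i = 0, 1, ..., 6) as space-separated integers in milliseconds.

Computing each delay:
  i=0: min(2*3^0, 140) = 2
  i=1: min(2*3^1, 140) = 6
  i=2: min(2*3^2, 140) = 18
  i=3: min(2*3^3, 140) = 54
  i=4: min(2*3^4, 140) = 140
  i=5: min(2*3^5, 140) = 140
  i=6: min(2*3^6, 140) = 140

Answer: 2 6 18 54 140 140 140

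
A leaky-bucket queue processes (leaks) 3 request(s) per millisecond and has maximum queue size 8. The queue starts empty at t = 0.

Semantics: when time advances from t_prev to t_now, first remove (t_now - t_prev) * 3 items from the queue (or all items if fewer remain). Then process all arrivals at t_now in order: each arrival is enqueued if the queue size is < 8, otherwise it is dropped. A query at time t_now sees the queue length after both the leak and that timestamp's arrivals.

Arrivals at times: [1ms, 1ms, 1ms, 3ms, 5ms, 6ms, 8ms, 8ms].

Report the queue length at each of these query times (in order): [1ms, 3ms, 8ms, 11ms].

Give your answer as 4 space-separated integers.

Queue lengths at query times:
  query t=1ms: backlog = 3
  query t=3ms: backlog = 1
  query t=8ms: backlog = 2
  query t=11ms: backlog = 0

Answer: 3 1 2 0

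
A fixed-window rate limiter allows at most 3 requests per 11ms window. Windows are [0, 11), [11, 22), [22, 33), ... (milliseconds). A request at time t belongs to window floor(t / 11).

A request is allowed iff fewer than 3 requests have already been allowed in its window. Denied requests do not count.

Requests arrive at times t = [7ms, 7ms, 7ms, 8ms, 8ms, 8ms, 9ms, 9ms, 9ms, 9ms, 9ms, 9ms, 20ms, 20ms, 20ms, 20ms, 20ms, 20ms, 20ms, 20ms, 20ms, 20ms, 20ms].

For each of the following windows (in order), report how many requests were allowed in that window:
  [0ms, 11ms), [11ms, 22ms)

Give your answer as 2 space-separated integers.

Processing requests:
  req#1 t=7ms (window 0): ALLOW
  req#2 t=7ms (window 0): ALLOW
  req#3 t=7ms (window 0): ALLOW
  req#4 t=8ms (window 0): DENY
  req#5 t=8ms (window 0): DENY
  req#6 t=8ms (window 0): DENY
  req#7 t=9ms (window 0): DENY
  req#8 t=9ms (window 0): DENY
  req#9 t=9ms (window 0): DENY
  req#10 t=9ms (window 0): DENY
  req#11 t=9ms (window 0): DENY
  req#12 t=9ms (window 0): DENY
  req#13 t=20ms (window 1): ALLOW
  req#14 t=20ms (window 1): ALLOW
  req#15 t=20ms (window 1): ALLOW
  req#16 t=20ms (window 1): DENY
  req#17 t=20ms (window 1): DENY
  req#18 t=20ms (window 1): DENY
  req#19 t=20ms (window 1): DENY
  req#20 t=20ms (window 1): DENY
  req#21 t=20ms (window 1): DENY
  req#22 t=20ms (window 1): DENY
  req#23 t=20ms (window 1): DENY

Allowed counts by window: 3 3

Answer: 3 3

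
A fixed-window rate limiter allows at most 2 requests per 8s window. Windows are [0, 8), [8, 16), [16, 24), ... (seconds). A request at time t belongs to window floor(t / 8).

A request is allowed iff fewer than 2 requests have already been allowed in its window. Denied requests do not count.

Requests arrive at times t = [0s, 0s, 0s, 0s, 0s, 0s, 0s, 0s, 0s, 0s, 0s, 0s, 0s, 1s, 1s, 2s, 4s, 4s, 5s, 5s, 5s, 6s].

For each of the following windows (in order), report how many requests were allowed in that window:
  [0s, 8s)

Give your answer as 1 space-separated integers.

Answer: 2

Derivation:
Processing requests:
  req#1 t=0s (window 0): ALLOW
  req#2 t=0s (window 0): ALLOW
  req#3 t=0s (window 0): DENY
  req#4 t=0s (window 0): DENY
  req#5 t=0s (window 0): DENY
  req#6 t=0s (window 0): DENY
  req#7 t=0s (window 0): DENY
  req#8 t=0s (window 0): DENY
  req#9 t=0s (window 0): DENY
  req#10 t=0s (window 0): DENY
  req#11 t=0s (window 0): DENY
  req#12 t=0s (window 0): DENY
  req#13 t=0s (window 0): DENY
  req#14 t=1s (window 0): DENY
  req#15 t=1s (window 0): DENY
  req#16 t=2s (window 0): DENY
  req#17 t=4s (window 0): DENY
  req#18 t=4s (window 0): DENY
  req#19 t=5s (window 0): DENY
  req#20 t=5s (window 0): DENY
  req#21 t=5s (window 0): DENY
  req#22 t=6s (window 0): DENY

Allowed counts by window: 2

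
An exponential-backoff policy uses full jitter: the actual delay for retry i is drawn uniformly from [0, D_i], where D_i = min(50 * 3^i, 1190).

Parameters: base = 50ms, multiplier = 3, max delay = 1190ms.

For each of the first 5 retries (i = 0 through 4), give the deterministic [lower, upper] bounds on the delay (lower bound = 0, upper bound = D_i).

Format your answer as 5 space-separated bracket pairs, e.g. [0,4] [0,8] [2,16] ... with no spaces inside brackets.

Computing bounds per retry:
  i=0: D_i=min(50*3^0,1190)=50, bounds=[0,50]
  i=1: D_i=min(50*3^1,1190)=150, bounds=[0,150]
  i=2: D_i=min(50*3^2,1190)=450, bounds=[0,450]
  i=3: D_i=min(50*3^3,1190)=1190, bounds=[0,1190]
  i=4: D_i=min(50*3^4,1190)=1190, bounds=[0,1190]

Answer: [0,50] [0,150] [0,450] [0,1190] [0,1190]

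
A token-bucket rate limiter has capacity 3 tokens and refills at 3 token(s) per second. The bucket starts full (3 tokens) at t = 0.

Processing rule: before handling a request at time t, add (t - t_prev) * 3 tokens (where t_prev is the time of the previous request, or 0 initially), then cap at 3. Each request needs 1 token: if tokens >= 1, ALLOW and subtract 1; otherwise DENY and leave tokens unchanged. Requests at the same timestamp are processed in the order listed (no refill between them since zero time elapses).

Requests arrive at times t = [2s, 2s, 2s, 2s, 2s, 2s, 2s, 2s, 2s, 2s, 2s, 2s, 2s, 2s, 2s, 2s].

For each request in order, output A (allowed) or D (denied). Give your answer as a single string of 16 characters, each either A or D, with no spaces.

Answer: AAADDDDDDDDDDDDD

Derivation:
Simulating step by step:
  req#1 t=2s: ALLOW
  req#2 t=2s: ALLOW
  req#3 t=2s: ALLOW
  req#4 t=2s: DENY
  req#5 t=2s: DENY
  req#6 t=2s: DENY
  req#7 t=2s: DENY
  req#8 t=2s: DENY
  req#9 t=2s: DENY
  req#10 t=2s: DENY
  req#11 t=2s: DENY
  req#12 t=2s: DENY
  req#13 t=2s: DENY
  req#14 t=2s: DENY
  req#15 t=2s: DENY
  req#16 t=2s: DENY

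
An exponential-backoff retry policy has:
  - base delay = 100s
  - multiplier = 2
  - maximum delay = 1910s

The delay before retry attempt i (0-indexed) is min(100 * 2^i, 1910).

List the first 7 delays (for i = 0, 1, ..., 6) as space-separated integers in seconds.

Computing each delay:
  i=0: min(100*2^0, 1910) = 100
  i=1: min(100*2^1, 1910) = 200
  i=2: min(100*2^2, 1910) = 400
  i=3: min(100*2^3, 1910) = 800
  i=4: min(100*2^4, 1910) = 1600
  i=5: min(100*2^5, 1910) = 1910
  i=6: min(100*2^6, 1910) = 1910

Answer: 100 200 400 800 1600 1910 1910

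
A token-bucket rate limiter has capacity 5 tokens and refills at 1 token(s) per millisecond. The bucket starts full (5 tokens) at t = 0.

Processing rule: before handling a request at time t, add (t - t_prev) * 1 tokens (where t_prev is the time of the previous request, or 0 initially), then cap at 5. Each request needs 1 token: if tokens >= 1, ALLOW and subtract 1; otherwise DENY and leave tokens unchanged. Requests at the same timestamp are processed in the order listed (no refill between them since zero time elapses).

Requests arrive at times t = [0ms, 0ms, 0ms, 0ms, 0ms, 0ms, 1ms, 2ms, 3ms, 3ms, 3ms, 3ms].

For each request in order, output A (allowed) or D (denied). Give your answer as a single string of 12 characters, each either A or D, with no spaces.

Simulating step by step:
  req#1 t=0ms: ALLOW
  req#2 t=0ms: ALLOW
  req#3 t=0ms: ALLOW
  req#4 t=0ms: ALLOW
  req#5 t=0ms: ALLOW
  req#6 t=0ms: DENY
  req#7 t=1ms: ALLOW
  req#8 t=2ms: ALLOW
  req#9 t=3ms: ALLOW
  req#10 t=3ms: DENY
  req#11 t=3ms: DENY
  req#12 t=3ms: DENY

Answer: AAAAADAAADDD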